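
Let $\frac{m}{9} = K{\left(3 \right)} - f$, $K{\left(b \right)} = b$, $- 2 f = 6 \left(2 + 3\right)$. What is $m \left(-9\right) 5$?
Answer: $-7290$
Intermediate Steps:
$f = -15$ ($f = - \frac{6 \left(2 + 3\right)}{2} = - \frac{6 \cdot 5}{2} = \left(- \frac{1}{2}\right) 30 = -15$)
$m = 162$ ($m = 9 \left(3 - -15\right) = 9 \left(3 + 15\right) = 9 \cdot 18 = 162$)
$m \left(-9\right) 5 = 162 \left(-9\right) 5 = \left(-1458\right) 5 = -7290$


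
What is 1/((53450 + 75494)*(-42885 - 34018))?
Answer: -1/9916180432 ≈ -1.0085e-10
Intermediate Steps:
1/((53450 + 75494)*(-42885 - 34018)) = 1/(128944*(-76903)) = (1/128944)*(-1/76903) = -1/9916180432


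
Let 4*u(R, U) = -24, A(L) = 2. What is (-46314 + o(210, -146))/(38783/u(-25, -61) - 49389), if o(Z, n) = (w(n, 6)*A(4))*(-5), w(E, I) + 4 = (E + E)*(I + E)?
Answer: 2730444/335117 ≈ 8.1477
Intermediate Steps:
w(E, I) = -4 + 2*E*(E + I) (w(E, I) = -4 + (E + E)*(I + E) = -4 + (2*E)*(E + I) = -4 + 2*E*(E + I))
o(Z, n) = 40 - 120*n - 20*n² (o(Z, n) = ((-4 + 2*n² + 2*n*6)*2)*(-5) = ((-4 + 2*n² + 12*n)*2)*(-5) = (-8 + 4*n² + 24*n)*(-5) = 40 - 120*n - 20*n²)
u(R, U) = -6 (u(R, U) = (¼)*(-24) = -6)
(-46314 + o(210, -146))/(38783/u(-25, -61) - 49389) = (-46314 + (40 - 120*(-146) - 20*(-146)²))/(38783/(-6) - 49389) = (-46314 + (40 + 17520 - 20*21316))/(38783*(-⅙) - 49389) = (-46314 + (40 + 17520 - 426320))/(-38783/6 - 49389) = (-46314 - 408760)/(-335117/6) = -455074*(-6/335117) = 2730444/335117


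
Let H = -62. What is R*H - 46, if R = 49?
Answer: -3084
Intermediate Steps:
R*H - 46 = 49*(-62) - 46 = -3038 - 46 = -3084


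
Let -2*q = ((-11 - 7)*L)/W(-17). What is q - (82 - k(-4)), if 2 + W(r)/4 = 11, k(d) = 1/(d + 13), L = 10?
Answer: -1429/18 ≈ -79.389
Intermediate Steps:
k(d) = 1/(13 + d)
W(r) = 36 (W(r) = -8 + 4*11 = -8 + 44 = 36)
q = 5/2 (q = -(-11 - 7)*10/(2*36) = -(-18*10)/(2*36) = -(-90)/36 = -½*(-5) = 5/2 ≈ 2.5000)
q - (82 - k(-4)) = 5/2 - (82 - 1/(13 - 4)) = 5/2 - (82 - 1/9) = 5/2 - (82 - 1*⅑) = 5/2 - (82 - ⅑) = 5/2 - 1*737/9 = 5/2 - 737/9 = -1429/18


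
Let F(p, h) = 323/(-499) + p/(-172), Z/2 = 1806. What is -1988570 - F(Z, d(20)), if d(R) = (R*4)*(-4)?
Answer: -992285628/499 ≈ -1.9885e+6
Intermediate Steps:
Z = 3612 (Z = 2*1806 = 3612)
d(R) = -16*R (d(R) = (4*R)*(-4) = -16*R)
F(p, h) = -323/499 - p/172 (F(p, h) = 323*(-1/499) + p*(-1/172) = -323/499 - p/172)
-1988570 - F(Z, d(20)) = -1988570 - (-323/499 - 1/172*3612) = -1988570 - (-323/499 - 21) = -1988570 - 1*(-10802/499) = -1988570 + 10802/499 = -992285628/499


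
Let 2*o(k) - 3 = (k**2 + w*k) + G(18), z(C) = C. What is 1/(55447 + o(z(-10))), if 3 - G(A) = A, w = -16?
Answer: 1/55571 ≈ 1.7995e-5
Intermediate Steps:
G(A) = 3 - A
o(k) = -6 + k**2/2 - 8*k (o(k) = 3/2 + ((k**2 - 16*k) + (3 - 1*18))/2 = 3/2 + ((k**2 - 16*k) + (3 - 18))/2 = 3/2 + ((k**2 - 16*k) - 15)/2 = 3/2 + (-15 + k**2 - 16*k)/2 = 3/2 + (-15/2 + k**2/2 - 8*k) = -6 + k**2/2 - 8*k)
1/(55447 + o(z(-10))) = 1/(55447 + (-6 + (1/2)*(-10)**2 - 8*(-10))) = 1/(55447 + (-6 + (1/2)*100 + 80)) = 1/(55447 + (-6 + 50 + 80)) = 1/(55447 + 124) = 1/55571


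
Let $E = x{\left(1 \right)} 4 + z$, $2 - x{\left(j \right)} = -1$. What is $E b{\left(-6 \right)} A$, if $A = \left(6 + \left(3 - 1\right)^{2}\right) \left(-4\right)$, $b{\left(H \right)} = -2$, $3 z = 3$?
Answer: $1040$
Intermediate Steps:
$z = 1$ ($z = \frac{1}{3} \cdot 3 = 1$)
$x{\left(j \right)} = 3$ ($x{\left(j \right)} = 2 - -1 = 2 + 1 = 3$)
$A = -40$ ($A = \left(6 + 2^{2}\right) \left(-4\right) = \left(6 + 4\right) \left(-4\right) = 10 \left(-4\right) = -40$)
$E = 13$ ($E = 3 \cdot 4 + 1 = 12 + 1 = 13$)
$E b{\left(-6 \right)} A = 13 \left(-2\right) \left(-40\right) = \left(-26\right) \left(-40\right) = 1040$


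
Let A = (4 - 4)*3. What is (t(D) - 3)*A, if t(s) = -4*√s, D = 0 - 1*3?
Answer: 0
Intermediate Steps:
D = -3 (D = 0 - 3 = -3)
A = 0 (A = 0*3 = 0)
(t(D) - 3)*A = (-4*I*√3 - 3)*0 = (-3 - 4*I*√3)*0 = 0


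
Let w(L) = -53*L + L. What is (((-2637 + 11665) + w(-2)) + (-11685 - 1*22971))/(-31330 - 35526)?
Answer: 6381/16714 ≈ 0.38178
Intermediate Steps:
w(L) = -52*L
(((-2637 + 11665) + w(-2)) + (-11685 - 1*22971))/(-31330 - 35526) = (((-2637 + 11665) - 52*(-2)) + (-11685 - 1*22971))/(-31330 - 35526) = ((9028 + 104) + (-11685 - 22971))/(-66856) = (9132 - 34656)*(-1/66856) = -25524*(-1/66856) = 6381/16714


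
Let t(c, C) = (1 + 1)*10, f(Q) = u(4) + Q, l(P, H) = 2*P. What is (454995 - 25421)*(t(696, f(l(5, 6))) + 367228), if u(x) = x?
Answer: 157760192352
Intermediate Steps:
f(Q) = 4 + Q
t(c, C) = 20 (t(c, C) = 2*10 = 20)
(454995 - 25421)*(t(696, f(l(5, 6))) + 367228) = (454995 - 25421)*(20 + 367228) = 429574*367248 = 157760192352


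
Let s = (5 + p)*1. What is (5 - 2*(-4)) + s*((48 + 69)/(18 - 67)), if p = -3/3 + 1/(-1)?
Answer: 286/49 ≈ 5.8367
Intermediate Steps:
p = -2 (p = -3*⅓ + 1*(-1) = -1 - 1 = -2)
s = 3 (s = (5 - 2)*1 = 3*1 = 3)
(5 - 2*(-4)) + s*((48 + 69)/(18 - 67)) = (5 - 2*(-4)) + 3*((48 + 69)/(18 - 67)) = (5 + 8) + 3*(117/(-49)) = 13 + 3*(117*(-1/49)) = 13 + 3*(-117/49) = 13 - 351/49 = 286/49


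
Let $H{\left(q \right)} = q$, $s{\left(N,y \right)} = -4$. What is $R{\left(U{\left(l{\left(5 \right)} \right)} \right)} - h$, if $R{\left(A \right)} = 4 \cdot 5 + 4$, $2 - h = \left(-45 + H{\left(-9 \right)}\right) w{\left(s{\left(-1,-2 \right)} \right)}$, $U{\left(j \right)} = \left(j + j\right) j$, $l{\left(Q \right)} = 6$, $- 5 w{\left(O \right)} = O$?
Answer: $- \frac{106}{5} \approx -21.2$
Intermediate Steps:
$w{\left(O \right)} = - \frac{O}{5}$
$U{\left(j \right)} = 2 j^{2}$ ($U{\left(j \right)} = 2 j j = 2 j^{2}$)
$h = \frac{226}{5}$ ($h = 2 - \left(-45 - 9\right) \left(\left(- \frac{1}{5}\right) \left(-4\right)\right) = 2 - \left(-54\right) \frac{4}{5} = 2 - - \frac{216}{5} = 2 + \frac{216}{5} = \frac{226}{5} \approx 45.2$)
$R{\left(A \right)} = 24$ ($R{\left(A \right)} = 20 + 4 = 24$)
$R{\left(U{\left(l{\left(5 \right)} \right)} \right)} - h = 24 - \frac{226}{5} = - \frac{106}{5}$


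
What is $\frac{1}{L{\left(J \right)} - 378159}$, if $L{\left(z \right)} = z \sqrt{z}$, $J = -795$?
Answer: $\frac{i}{3 \left(- 126053 i + 265 \sqrt{795}\right)} \approx -2.6351 \cdot 10^{-6} + 1.562 \cdot 10^{-7} i$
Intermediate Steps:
$L{\left(z \right)} = z^{\frac{3}{2}}$
$\frac{1}{L{\left(J \right)} - 378159} = \frac{1}{\left(-795\right)^{\frac{3}{2}} - 378159} = \frac{1}{- 795 i \sqrt{795} - 378159} = \frac{1}{-378159 - 795 i \sqrt{795}}$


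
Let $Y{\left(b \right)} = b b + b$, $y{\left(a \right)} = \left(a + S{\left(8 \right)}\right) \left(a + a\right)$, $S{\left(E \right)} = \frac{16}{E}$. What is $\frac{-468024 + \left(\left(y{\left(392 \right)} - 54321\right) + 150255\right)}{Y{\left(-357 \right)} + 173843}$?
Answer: $- \frac{63194}{300935} \approx -0.20999$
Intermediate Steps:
$y{\left(a \right)} = 2 a \left(2 + a\right)$ ($y{\left(a \right)} = \left(a + \frac{16}{8}\right) \left(a + a\right) = \left(a + 16 \cdot \frac{1}{8}\right) 2 a = \left(a + 2\right) 2 a = \left(2 + a\right) 2 a = 2 a \left(2 + a\right)$)
$Y{\left(b \right)} = b + b^{2}$ ($Y{\left(b \right)} = b^{2} + b = b + b^{2}$)
$\frac{-468024 + \left(\left(y{\left(392 \right)} - 54321\right) + 150255\right)}{Y{\left(-357 \right)} + 173843} = \frac{-468024 - \left(-95934 - 784 \left(2 + 392\right)\right)}{- 357 \left(1 - 357\right) + 173843} = \frac{-468024 + \left(\left(2 \cdot 392 \cdot 394 - 54321\right) + 150255\right)}{\left(-357\right) \left(-356\right) + 173843} = \frac{-468024 + \left(\left(308896 - 54321\right) + 150255\right)}{127092 + 173843} = \frac{-468024 + \left(254575 + 150255\right)}{300935} = \left(-468024 + 404830\right) \frac{1}{300935} = \left(-63194\right) \frac{1}{300935} = - \frac{63194}{300935}$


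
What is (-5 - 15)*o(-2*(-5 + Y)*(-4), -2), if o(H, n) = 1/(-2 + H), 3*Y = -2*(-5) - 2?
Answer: 30/31 ≈ 0.96774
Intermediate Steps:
Y = 8/3 (Y = (-2*(-5) - 2)/3 = (10 - 2)/3 = (⅓)*8 = 8/3 ≈ 2.6667)
(-5 - 15)*o(-2*(-5 + Y)*(-4), -2) = (-5 - 15)/(-2 - 2*(-5 + 8/3)*(-4)) = -20/(-2 - 2*(-7/3)*(-4)) = -20/(-2 + (14/3)*(-4)) = -20/(-2 - 56/3) = -20/(-62/3) = -20*(-3/62) = 30/31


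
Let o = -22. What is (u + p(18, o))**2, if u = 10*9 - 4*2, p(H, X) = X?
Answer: 3600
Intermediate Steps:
u = 82 (u = 90 - 8 = 82)
(u + p(18, o))**2 = (82 - 22)**2 = 60**2 = 3600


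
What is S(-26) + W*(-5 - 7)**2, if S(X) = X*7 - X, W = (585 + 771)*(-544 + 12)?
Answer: -103880604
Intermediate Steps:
W = -721392 (W = 1356*(-532) = -721392)
S(X) = 6*X (S(X) = 7*X - X = 6*X)
S(-26) + W*(-5 - 7)**2 = 6*(-26) - 721392*(-5 - 7)**2 = -156 - 721392*(-12)**2 = -156 - 721392*144 = -156 - 103880448 = -103880604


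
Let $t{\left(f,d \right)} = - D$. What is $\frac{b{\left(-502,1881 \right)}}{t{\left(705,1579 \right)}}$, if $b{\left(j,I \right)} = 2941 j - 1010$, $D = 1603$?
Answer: $\frac{211056}{229} \approx 921.64$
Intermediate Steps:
$t{\left(f,d \right)} = -1603$ ($t{\left(f,d \right)} = \left(-1\right) 1603 = -1603$)
$b{\left(j,I \right)} = -1010 + 2941 j$
$\frac{b{\left(-502,1881 \right)}}{t{\left(705,1579 \right)}} = \frac{-1010 + 2941 \left(-502\right)}{-1603} = \left(-1010 - 1476382\right) \left(- \frac{1}{1603}\right) = \left(-1477392\right) \left(- \frac{1}{1603}\right) = \frac{211056}{229}$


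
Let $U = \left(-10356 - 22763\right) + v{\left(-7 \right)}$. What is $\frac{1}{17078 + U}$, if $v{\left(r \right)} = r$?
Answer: $- \frac{1}{16048} \approx -6.2313 \cdot 10^{-5}$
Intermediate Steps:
$U = -33126$ ($U = \left(-10356 - 22763\right) - 7 = -33119 - 7 = -33126$)
$\frac{1}{17078 + U} = \frac{1}{17078 - 33126} = \frac{1}{-16048} = - \frac{1}{16048}$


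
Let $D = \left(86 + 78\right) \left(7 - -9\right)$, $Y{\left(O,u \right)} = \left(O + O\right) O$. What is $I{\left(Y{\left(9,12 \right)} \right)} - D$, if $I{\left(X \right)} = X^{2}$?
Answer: $23620$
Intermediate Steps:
$Y{\left(O,u \right)} = 2 O^{2}$ ($Y{\left(O,u \right)} = 2 O O = 2 O^{2}$)
$D = 2624$ ($D = 164 \left(7 + 9\right) = 164 \cdot 16 = 2624$)
$I{\left(Y{\left(9,12 \right)} \right)} - D = \left(2 \cdot 9^{2}\right)^{2} - 2624 = \left(2 \cdot 81\right)^{2} - 2624 = 162^{2} - 2624 = 26244 - 2624 = 23620$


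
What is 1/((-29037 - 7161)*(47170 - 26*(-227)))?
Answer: -1/1921100256 ≈ -5.2053e-10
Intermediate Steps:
1/((-29037 - 7161)*(47170 - 26*(-227))) = 1/(-36198*(47170 + 5902)) = 1/(-36198*53072) = 1/(-1921100256) = -1/1921100256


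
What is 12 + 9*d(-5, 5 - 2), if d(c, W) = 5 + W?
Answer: 84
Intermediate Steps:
12 + 9*d(-5, 5 - 2) = 12 + 9*(5 + (5 - 2)) = 12 + 9*(5 + 3) = 12 + 9*8 = 12 + 72 = 84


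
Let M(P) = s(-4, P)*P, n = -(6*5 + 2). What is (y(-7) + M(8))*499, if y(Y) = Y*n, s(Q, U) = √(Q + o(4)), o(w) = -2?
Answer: 111776 + 3992*I*√6 ≈ 1.1178e+5 + 9778.4*I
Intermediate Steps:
n = -32 (n = -(30 + 2) = -1*32 = -32)
s(Q, U) = √(-2 + Q) (s(Q, U) = √(Q - 2) = √(-2 + Q))
M(P) = I*P*√6 (M(P) = √(-2 - 4)*P = √(-6)*P = (I*√6)*P = I*P*√6)
y(Y) = -32*Y (y(Y) = Y*(-32) = -32*Y)
(y(-7) + M(8))*499 = (-32*(-7) + I*8*√6)*499 = (224 + 8*I*√6)*499 = 111776 + 3992*I*√6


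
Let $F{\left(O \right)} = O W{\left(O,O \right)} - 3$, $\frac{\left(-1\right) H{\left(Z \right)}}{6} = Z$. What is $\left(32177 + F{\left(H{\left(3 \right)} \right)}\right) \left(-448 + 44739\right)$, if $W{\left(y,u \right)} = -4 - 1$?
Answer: $1429004824$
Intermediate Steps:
$W{\left(y,u \right)} = -5$
$H{\left(Z \right)} = - 6 Z$
$F{\left(O \right)} = -3 - 5 O$ ($F{\left(O \right)} = O \left(-5\right) - 3 = - 5 O - 3 = -3 - 5 O$)
$\left(32177 + F{\left(H{\left(3 \right)} \right)}\right) \left(-448 + 44739\right) = \left(32177 - \left(3 + 5 \left(\left(-6\right) 3\right)\right)\right) \left(-448 + 44739\right) = \left(32177 - -87\right) 44291 = \left(32177 + \left(-3 + 90\right)\right) 44291 = \left(32177 + 87\right) 44291 = 32264 \cdot 44291 = 1429004824$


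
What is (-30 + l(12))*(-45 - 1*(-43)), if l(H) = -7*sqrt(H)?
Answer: 60 + 28*sqrt(3) ≈ 108.50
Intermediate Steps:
(-30 + l(12))*(-45 - 1*(-43)) = (-30 - 14*sqrt(3))*(-45 - 1*(-43)) = (-30 - 14*sqrt(3))*(-45 + 43) = (-30 - 14*sqrt(3))*(-2) = 60 + 28*sqrt(3)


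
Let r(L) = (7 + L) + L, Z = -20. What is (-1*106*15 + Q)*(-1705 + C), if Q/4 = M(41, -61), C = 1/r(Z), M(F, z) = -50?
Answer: 100716140/33 ≈ 3.0520e+6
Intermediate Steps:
r(L) = 7 + 2*L
C = -1/33 (C = 1/(7 + 2*(-20)) = 1/(7 - 40) = 1/(-33) = -1/33 ≈ -0.030303)
Q = -200 (Q = 4*(-50) = -200)
(-1*106*15 + Q)*(-1705 + C) = (-1*106*15 - 200)*(-1705 - 1/33) = (-106*15 - 200)*(-56266/33) = (-1590 - 200)*(-56266/33) = -1790*(-56266/33) = 100716140/33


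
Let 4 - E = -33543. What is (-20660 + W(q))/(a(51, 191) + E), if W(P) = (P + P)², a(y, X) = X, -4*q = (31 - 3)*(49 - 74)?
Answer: 50920/16869 ≈ 3.0186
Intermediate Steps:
E = 33547 (E = 4 - 1*(-33543) = 4 + 33543 = 33547)
q = 175 (q = -(31 - 3)*(49 - 74)/4 = -7*(-25) = -¼*(-700) = 175)
W(P) = 4*P² (W(P) = (2*P)² = 4*P²)
(-20660 + W(q))/(a(51, 191) + E) = (-20660 + 4*175²)/(191 + 33547) = (-20660 + 4*30625)/33738 = (-20660 + 122500)*(1/33738) = 101840*(1/33738) = 50920/16869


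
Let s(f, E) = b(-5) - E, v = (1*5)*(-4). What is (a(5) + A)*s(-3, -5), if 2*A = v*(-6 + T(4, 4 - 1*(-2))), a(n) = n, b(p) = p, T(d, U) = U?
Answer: 0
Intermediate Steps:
v = -20 (v = 5*(-4) = -20)
s(f, E) = -5 - E
A = 0 (A = (-20*(-6 + (4 - 1*(-2))))/2 = (-20*(-6 + (4 + 2)))/2 = (-20*(-6 + 6))/2 = (-20*0)/2 = (½)*0 = 0)
(a(5) + A)*s(-3, -5) = (5 + 0)*(-5 - 1*(-5)) = 5*(-5 + 5) = 5*0 = 0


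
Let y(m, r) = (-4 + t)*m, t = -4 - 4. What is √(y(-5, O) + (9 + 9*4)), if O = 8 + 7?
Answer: √105 ≈ 10.247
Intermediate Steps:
t = -8
O = 15
y(m, r) = -12*m (y(m, r) = (-4 - 8)*m = -12*m)
√(y(-5, O) + (9 + 9*4)) = √(-12*(-5) + (9 + 9*4)) = √(60 + (9 + 36)) = √(60 + 45) = √105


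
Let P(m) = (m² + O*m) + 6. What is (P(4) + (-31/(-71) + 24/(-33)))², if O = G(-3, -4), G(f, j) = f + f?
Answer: 3200521/609961 ≈ 5.2471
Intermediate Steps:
G(f, j) = 2*f
O = -6 (O = 2*(-3) = -6)
P(m) = 6 + m² - 6*m (P(m) = (m² - 6*m) + 6 = 6 + m² - 6*m)
(P(4) + (-31/(-71) + 24/(-33)))² = ((6 + 4² - 6*4) + (-31/(-71) + 24/(-33)))² = ((6 + 16 - 24) + (-31*(-1/71) + 24*(-1/33)))² = (-2 + (31/71 - 8/11))² = (-2 - 227/781)² = (-1789/781)² = 3200521/609961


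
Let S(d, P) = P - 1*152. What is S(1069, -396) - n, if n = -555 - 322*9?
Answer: 2905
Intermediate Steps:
n = -3453 (n = -555 - 2898 = -3453)
S(d, P) = -152 + P (S(d, P) = P - 152 = -152 + P)
S(1069, -396) - n = (-152 - 396) - 1*(-3453) = -548 + 3453 = 2905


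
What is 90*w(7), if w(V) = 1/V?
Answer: 90/7 ≈ 12.857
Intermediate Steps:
90*w(7) = 90/7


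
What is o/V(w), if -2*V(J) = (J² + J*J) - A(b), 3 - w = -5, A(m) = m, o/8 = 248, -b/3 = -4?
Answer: -992/29 ≈ -34.207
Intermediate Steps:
b = 12 (b = -3*(-4) = 12)
o = 1984 (o = 8*248 = 1984)
w = 8 (w = 3 - 1*(-5) = 3 + 5 = 8)
V(J) = 6 - J² (V(J) = -((J² + J*J) - 1*12)/2 = -((J² + J²) - 12)/2 = -(2*J² - 12)/2 = -(-12 + 2*J²)/2 = 6 - J²)
o/V(w) = 1984/(6 - 1*8²) = 1984/(6 - 1*64) = 1984/(6 - 64) = 1984/(-58) = 1984*(-1/58) = -992/29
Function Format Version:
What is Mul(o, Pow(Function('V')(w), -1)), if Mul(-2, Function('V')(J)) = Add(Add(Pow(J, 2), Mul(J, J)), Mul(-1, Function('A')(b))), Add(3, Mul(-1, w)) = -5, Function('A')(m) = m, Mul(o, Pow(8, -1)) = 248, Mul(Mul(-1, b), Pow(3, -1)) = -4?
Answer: Rational(-992, 29) ≈ -34.207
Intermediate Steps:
b = 12 (b = Mul(-3, -4) = 12)
o = 1984 (o = Mul(8, 248) = 1984)
w = 8 (w = Add(3, Mul(-1, -5)) = Add(3, 5) = 8)
Function('V')(J) = Add(6, Mul(-1, Pow(J, 2))) (Function('V')(J) = Mul(Rational(-1, 2), Add(Add(Pow(J, 2), Mul(J, J)), Mul(-1, 12))) = Mul(Rational(-1, 2), Add(Add(Pow(J, 2), Pow(J, 2)), -12)) = Mul(Rational(-1, 2), Add(Mul(2, Pow(J, 2)), -12)) = Mul(Rational(-1, 2), Add(-12, Mul(2, Pow(J, 2)))) = Add(6, Mul(-1, Pow(J, 2))))
Mul(o, Pow(Function('V')(w), -1)) = Mul(1984, Pow(Add(6, Mul(-1, Pow(8, 2))), -1)) = Mul(1984, Pow(Add(6, Mul(-1, 64)), -1)) = Mul(1984, Pow(Add(6, -64), -1)) = Mul(1984, Pow(-58, -1)) = Mul(1984, Rational(-1, 58)) = Rational(-992, 29)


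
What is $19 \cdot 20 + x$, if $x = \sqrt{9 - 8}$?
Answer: $381$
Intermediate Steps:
$x = 1$ ($x = \sqrt{1} = 1$)
$19 \cdot 20 + x = 19 \cdot 20 + 1 = 380 + 1 = 381$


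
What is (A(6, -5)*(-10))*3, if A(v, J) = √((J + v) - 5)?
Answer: -60*I ≈ -60.0*I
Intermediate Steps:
A(v, J) = √(-5 + J + v)
(A(6, -5)*(-10))*3 = (√(-5 - 5 + 6)*(-10))*3 = (√(-4)*(-10))*3 = ((2*I)*(-10))*3 = -20*I*3 = -60*I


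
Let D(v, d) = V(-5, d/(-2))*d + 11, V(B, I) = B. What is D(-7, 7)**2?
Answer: 576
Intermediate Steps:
D(v, d) = 11 - 5*d (D(v, d) = -5*d + 11 = 11 - 5*d)
D(-7, 7)**2 = (11 - 5*7)**2 = (11 - 35)**2 = (-24)**2 = 576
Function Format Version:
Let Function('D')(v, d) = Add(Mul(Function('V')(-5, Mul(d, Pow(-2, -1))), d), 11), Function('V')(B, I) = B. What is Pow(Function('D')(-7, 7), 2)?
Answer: 576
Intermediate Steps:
Function('D')(v, d) = Add(11, Mul(-5, d)) (Function('D')(v, d) = Add(Mul(-5, d), 11) = Add(11, Mul(-5, d)))
Pow(Function('D')(-7, 7), 2) = Pow(Add(11, Mul(-5, 7)), 2) = Pow(Add(11, -35), 2) = Pow(-24, 2) = 576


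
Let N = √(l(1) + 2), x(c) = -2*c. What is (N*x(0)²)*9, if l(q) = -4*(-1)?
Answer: 0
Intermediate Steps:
l(q) = 4
N = √6 (N = √(4 + 2) = √6 ≈ 2.4495)
(N*x(0)²)*9 = (√6*(-2*0)²)*9 = (√6*0²)*9 = (√6*0)*9 = 0*9 = 0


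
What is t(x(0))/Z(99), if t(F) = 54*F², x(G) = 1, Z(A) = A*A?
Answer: 2/363 ≈ 0.0055096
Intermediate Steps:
Z(A) = A²
t(x(0))/Z(99) = (54*1²)/(99²) = (54*1)/9801 = 54*(1/9801) = 2/363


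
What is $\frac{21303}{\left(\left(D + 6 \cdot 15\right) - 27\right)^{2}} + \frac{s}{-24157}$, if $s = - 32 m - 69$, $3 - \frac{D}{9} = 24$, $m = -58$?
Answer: $\frac{122511}{96628} \approx 1.2679$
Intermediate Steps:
$D = -189$ ($D = 27 - 216 = -189$)
$s = 1787$ ($s = \left(-32\right) \left(-58\right) - 69 = 1856 - 69 = 1787$)
$\frac{21303}{\left(\left(D + 6 \cdot 15\right) - 27\right)^{2}} + \frac{s}{-24157} = \frac{21303}{\left(\left(-189 + 6 \cdot 15\right) - 27\right)^{2}} + \frac{1787}{-24157} = \frac{21303}{\left(\left(-189 + 90\right) - 27\right)^{2}} + 1787 \left(- \frac{1}{24157}\right) = \frac{21303}{\left(-99 - 27\right)^{2}} - \frac{1787}{24157} = \frac{21303}{\left(-126\right)^{2}} - \frac{1787}{24157} = \frac{21303}{15876} - \frac{1787}{24157} = 21303 \cdot \frac{1}{15876} - \frac{1787}{24157} = \frac{263}{196} - \frac{1787}{24157} = \frac{122511}{96628}$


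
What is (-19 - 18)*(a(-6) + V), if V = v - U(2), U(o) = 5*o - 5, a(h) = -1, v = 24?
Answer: -666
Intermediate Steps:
U(o) = -5 + 5*o
V = 19 (V = 24 - (-5 + 5*2) = 24 - (-5 + 10) = 24 - 1*5 = 24 - 5 = 19)
(-19 - 18)*(a(-6) + V) = (-19 - 18)*(-1 + 19) = -37*18 = -666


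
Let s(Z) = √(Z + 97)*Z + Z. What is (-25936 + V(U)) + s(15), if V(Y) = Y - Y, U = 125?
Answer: -25921 + 60*√7 ≈ -25762.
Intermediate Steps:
V(Y) = 0
s(Z) = Z + Z*√(97 + Z) (s(Z) = √(97 + Z)*Z + Z = Z*√(97 + Z) + Z = Z + Z*√(97 + Z))
(-25936 + V(U)) + s(15) = (-25936 + 0) + 15*(1 + √(97 + 15)) = -25936 + 15*(1 + √112) = -25936 + 15*(1 + 4*√7) = -25936 + (15 + 60*√7) = -25921 + 60*√7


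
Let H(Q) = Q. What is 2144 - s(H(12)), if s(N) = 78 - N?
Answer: 2078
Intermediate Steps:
2144 - s(H(12)) = 2144 - (78 - 1*12) = 2144 - (78 - 12) = 2144 - 1*66 = 2144 - 66 = 2078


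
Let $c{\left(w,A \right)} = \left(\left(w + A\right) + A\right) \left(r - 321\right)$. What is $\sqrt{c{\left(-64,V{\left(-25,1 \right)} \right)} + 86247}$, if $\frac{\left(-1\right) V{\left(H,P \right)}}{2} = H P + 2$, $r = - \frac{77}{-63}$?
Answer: $\frac{\sqrt{695639}}{3} \approx 278.02$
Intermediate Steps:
$r = \frac{11}{9}$ ($r = \left(-77\right) \left(- \frac{1}{63}\right) = \frac{11}{9} \approx 1.2222$)
$V{\left(H,P \right)} = -4 - 2 H P$ ($V{\left(H,P \right)} = - 2 \left(H P + 2\right) = - 2 \left(2 + H P\right) = -4 - 2 H P$)
$c{\left(w,A \right)} = - \frac{5756 A}{9} - \frac{2878 w}{9}$ ($c{\left(w,A \right)} = \left(\left(w + A\right) + A\right) \left(\frac{11}{9} - 321\right) = \left(\left(A + w\right) + A\right) \left(- \frac{2878}{9}\right) = \left(w + 2 A\right) \left(- \frac{2878}{9}\right) = - \frac{5756 A}{9} - \frac{2878 w}{9}$)
$\sqrt{c{\left(-64,V{\left(-25,1 \right)} \right)} + 86247} = \sqrt{\left(- \frac{5756 \left(-4 - \left(-50\right) 1\right)}{9} - - \frac{184192}{9}\right) + 86247} = \sqrt{\left(- \frac{5756 \left(-4 + 50\right)}{9} + \frac{184192}{9}\right) + 86247} = \sqrt{\left(\left(- \frac{5756}{9}\right) 46 + \frac{184192}{9}\right) + 86247} = \sqrt{\left(- \frac{264776}{9} + \frac{184192}{9}\right) + 86247} = \sqrt{- \frac{80584}{9} + 86247} = \sqrt{\frac{695639}{9}} = \frac{\sqrt{695639}}{3}$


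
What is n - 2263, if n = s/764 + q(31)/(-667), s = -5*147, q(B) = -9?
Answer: -1153681013/509588 ≈ -2263.9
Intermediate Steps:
s = -735
n = -483369/509588 (n = -735/764 - 9/(-667) = -735*1/764 - 9*(-1/667) = -735/764 + 9/667 = -483369/509588 ≈ -0.94855)
n - 2263 = -483369/509588 - 2263 = -1153681013/509588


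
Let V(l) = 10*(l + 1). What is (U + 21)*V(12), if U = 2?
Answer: 2990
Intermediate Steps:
V(l) = 10 + 10*l (V(l) = 10*(1 + l) = 10 + 10*l)
(U + 21)*V(12) = (2 + 21)*(10 + 10*12) = 23*(10 + 120) = 23*130 = 2990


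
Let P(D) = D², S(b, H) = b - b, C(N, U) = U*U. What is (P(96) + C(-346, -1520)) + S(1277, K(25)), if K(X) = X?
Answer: 2319616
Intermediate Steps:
C(N, U) = U²
S(b, H) = 0
(P(96) + C(-346, -1520)) + S(1277, K(25)) = (96² + (-1520)²) + 0 = (9216 + 2310400) + 0 = 2319616 + 0 = 2319616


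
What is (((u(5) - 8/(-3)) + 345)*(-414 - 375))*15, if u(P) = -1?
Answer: -4102800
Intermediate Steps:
(((u(5) - 8/(-3)) + 345)*(-414 - 375))*15 = (((-1 - 8/(-3)) + 345)*(-414 - 375))*15 = (((-1 - 8*(-⅓)) + 345)*(-789))*15 = (((-1 + 8/3) + 345)*(-789))*15 = ((5/3 + 345)*(-789))*15 = ((1040/3)*(-789))*15 = -273520*15 = -4102800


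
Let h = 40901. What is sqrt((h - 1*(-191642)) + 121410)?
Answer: sqrt(353953) ≈ 594.94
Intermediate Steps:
sqrt((h - 1*(-191642)) + 121410) = sqrt((40901 - 1*(-191642)) + 121410) = sqrt((40901 + 191642) + 121410) = sqrt(232543 + 121410) = sqrt(353953)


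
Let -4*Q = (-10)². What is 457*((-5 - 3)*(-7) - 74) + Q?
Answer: -8251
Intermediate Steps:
Q = -25 (Q = -¼*(-10)² = -¼*100 = -25)
457*((-5 - 3)*(-7) - 74) + Q = 457*((-5 - 3)*(-7) - 74) - 25 = 457*(-8*(-7) - 74) - 25 = 457*(56 - 74) - 25 = 457*(-18) - 25 = -8226 - 25 = -8251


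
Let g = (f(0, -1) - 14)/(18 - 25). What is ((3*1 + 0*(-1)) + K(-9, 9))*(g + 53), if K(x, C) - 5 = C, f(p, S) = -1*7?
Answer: 952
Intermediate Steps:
f(p, S) = -7
K(x, C) = 5 + C
g = 3 (g = (-7 - 14)/(18 - 25) = -21/(-7) = -21*(-⅐) = 3)
((3*1 + 0*(-1)) + K(-9, 9))*(g + 53) = ((3*1 + 0*(-1)) + (5 + 9))*(3 + 53) = ((3 + 0) + 14)*56 = (3 + 14)*56 = 17*56 = 952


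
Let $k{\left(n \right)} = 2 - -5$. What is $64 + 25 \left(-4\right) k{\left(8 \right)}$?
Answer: $-636$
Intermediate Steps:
$k{\left(n \right)} = 7$ ($k{\left(n \right)} = 2 + 5 = 7$)
$64 + 25 \left(-4\right) k{\left(8 \right)} = 64 + 25 \left(-4\right) 7 = 64 - 700 = -636$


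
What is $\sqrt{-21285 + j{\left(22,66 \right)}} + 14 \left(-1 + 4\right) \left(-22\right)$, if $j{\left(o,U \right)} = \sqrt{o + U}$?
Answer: $-924 + i \sqrt{21285 - 2 \sqrt{22}} \approx -924.0 + 145.86 i$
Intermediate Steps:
$j{\left(o,U \right)} = \sqrt{U + o}$
$\sqrt{-21285 + j{\left(22,66 \right)}} + 14 \left(-1 + 4\right) \left(-22\right) = \sqrt{-21285 + \sqrt{66 + 22}} + 14 \left(-1 + 4\right) \left(-22\right) = \sqrt{-21285 + \sqrt{88}} + 14 \cdot 3 \left(-22\right) = \sqrt{-21285 + 2 \sqrt{22}} + 42 \left(-22\right) = \sqrt{-21285 + 2 \sqrt{22}} - 924 = -924 + \sqrt{-21285 + 2 \sqrt{22}}$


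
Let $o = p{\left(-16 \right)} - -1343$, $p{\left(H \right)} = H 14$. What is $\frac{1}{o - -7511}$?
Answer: $\frac{1}{8630} \approx 0.00011587$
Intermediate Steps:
$p{\left(H \right)} = 14 H$
$o = 1119$ ($o = 14 \left(-16\right) - -1343 = -224 + 1343 = 1119$)
$\frac{1}{o - -7511} = \frac{1}{1119 - -7511} = \frac{1}{1119 + 7511} = \frac{1}{8630}$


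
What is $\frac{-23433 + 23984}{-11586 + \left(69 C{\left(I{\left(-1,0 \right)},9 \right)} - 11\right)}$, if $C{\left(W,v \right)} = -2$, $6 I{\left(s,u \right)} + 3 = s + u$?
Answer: $- \frac{551}{11735} \approx -0.046954$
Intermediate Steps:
$I{\left(s,u \right)} = - \frac{1}{2} + \frac{s}{6} + \frac{u}{6}$ ($I{\left(s,u \right)} = - \frac{1}{2} + \frac{s + u}{6} = - \frac{1}{2} + \left(\frac{s}{6} + \frac{u}{6}\right) = - \frac{1}{2} + \frac{s}{6} + \frac{u}{6}$)
$\frac{-23433 + 23984}{-11586 + \left(69 C{\left(I{\left(-1,0 \right)},9 \right)} - 11\right)} = \frac{-23433 + 23984}{-11586 + \left(69 \left(-2\right) - 11\right)} = \frac{551}{-11586 - 149} = \frac{551}{-11735} = 551 \left(- \frac{1}{11735}\right) = - \frac{551}{11735}$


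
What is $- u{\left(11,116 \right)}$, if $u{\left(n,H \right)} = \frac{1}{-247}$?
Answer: $\frac{1}{247} \approx 0.0040486$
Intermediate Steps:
$u{\left(n,H \right)} = - \frac{1}{247}$
$- u{\left(11,116 \right)} = \left(-1\right) \left(- \frac{1}{247}\right) = \frac{1}{247}$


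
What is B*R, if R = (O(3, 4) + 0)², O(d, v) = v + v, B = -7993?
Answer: -511552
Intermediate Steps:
O(d, v) = 2*v
R = 64 (R = (2*4 + 0)² = (8 + 0)² = 8² = 64)
B*R = -7993*64 = -511552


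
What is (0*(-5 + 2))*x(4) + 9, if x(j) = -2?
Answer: 9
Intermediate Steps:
(0*(-5 + 2))*x(4) + 9 = (0*(-5 + 2))*(-2) + 9 = (0*(-3))*(-2) + 9 = 0*(-2) + 9 = 0 + 9 = 9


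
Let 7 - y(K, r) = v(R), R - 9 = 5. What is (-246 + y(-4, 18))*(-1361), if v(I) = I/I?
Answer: 326640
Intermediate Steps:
R = 14 (R = 9 + 5 = 14)
v(I) = 1
y(K, r) = 6 (y(K, r) = 7 - 1*1 = 7 - 1 = 6)
(-246 + y(-4, 18))*(-1361) = (-246 + 6)*(-1361) = -240*(-1361) = 326640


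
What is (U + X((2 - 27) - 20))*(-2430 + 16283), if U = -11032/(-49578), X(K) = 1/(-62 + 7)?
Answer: 3859321123/1363395 ≈ 2830.7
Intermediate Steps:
X(K) = -1/55 (X(K) = 1/(-55) = -1/55)
U = 5516/24789 (U = -11032*(-1/49578) = 5516/24789 ≈ 0.22252)
(U + X((2 - 27) - 20))*(-2430 + 16283) = (5516/24789 - 1/55)*(-2430 + 16283) = (278591/1363395)*13853 = 3859321123/1363395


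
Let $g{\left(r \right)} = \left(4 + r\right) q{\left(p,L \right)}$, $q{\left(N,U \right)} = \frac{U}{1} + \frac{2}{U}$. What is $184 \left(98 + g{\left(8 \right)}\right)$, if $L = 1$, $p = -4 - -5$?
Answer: $24656$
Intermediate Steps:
$p = 1$ ($p = -4 + 5 = 1$)
$q{\left(N,U \right)} = U + \frac{2}{U}$ ($q{\left(N,U \right)} = U 1 + \frac{2}{U} = U + \frac{2}{U}$)
$g{\left(r \right)} = 12 + 3 r$ ($g{\left(r \right)} = \left(4 + r\right) \left(1 + \frac{2}{1}\right) = \left(4 + r\right) \left(1 + 2 \cdot 1\right) = \left(4 + r\right) \left(1 + 2\right) = \left(4 + r\right) 3 = 12 + 3 r$)
$184 \left(98 + g{\left(8 \right)}\right) = 184 \left(98 + \left(12 + 3 \cdot 8\right)\right) = 184 \left(98 + \left(12 + 24\right)\right) = 184 \left(98 + 36\right) = 184 \cdot 134 = 24656$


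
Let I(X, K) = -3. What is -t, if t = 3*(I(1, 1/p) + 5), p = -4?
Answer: -6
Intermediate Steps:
t = 6 (t = 3*(-3 + 5) = 3*2 = 6)
-t = -1*6 = -6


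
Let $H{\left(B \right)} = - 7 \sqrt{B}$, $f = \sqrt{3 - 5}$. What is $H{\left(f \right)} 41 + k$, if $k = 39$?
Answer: $39 - 287 \sqrt[4]{2} \sqrt{i} \approx -202.34 - 241.34 i$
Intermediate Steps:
$f = i \sqrt{2}$ ($f = \sqrt{-2} = i \sqrt{2} \approx 1.4142 i$)
$H{\left(f \right)} 41 + k = - 7 \sqrt{i \sqrt{2}} \cdot 41 + 39 = - 7 \sqrt[4]{2} \sqrt{i} 41 + 39 = - 287 \sqrt[4]{2} \sqrt{i} + 39 = 39 - 287 \sqrt[4]{2} \sqrt{i}$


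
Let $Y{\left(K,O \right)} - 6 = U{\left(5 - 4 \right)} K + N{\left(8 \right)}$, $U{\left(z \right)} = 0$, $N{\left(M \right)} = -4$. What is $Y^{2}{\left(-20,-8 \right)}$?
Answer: $4$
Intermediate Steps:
$Y{\left(K,O \right)} = 2$ ($Y{\left(K,O \right)} = 6 - \left(4 + 0 K\right) = 6 + \left(0 - 4\right) = 6 - 4 = 2$)
$Y^{2}{\left(-20,-8 \right)} = 2^{2} = 4$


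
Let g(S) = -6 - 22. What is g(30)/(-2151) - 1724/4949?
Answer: -3569752/10645299 ≈ -0.33534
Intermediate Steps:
g(S) = -28
g(30)/(-2151) - 1724/4949 = -28/(-2151) - 1724/4949 = -28*(-1/2151) - 1724*1/4949 = 28/2151 - 1724/4949 = -3569752/10645299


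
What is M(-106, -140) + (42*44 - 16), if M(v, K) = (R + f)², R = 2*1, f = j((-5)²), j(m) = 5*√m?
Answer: 2561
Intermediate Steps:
f = 25 (f = 5*√((-5)²) = 5*√25 = 5*5 = 25)
R = 2
M(v, K) = 729 (M(v, K) = (2 + 25)² = 27² = 729)
M(-106, -140) + (42*44 - 16) = 729 + (42*44 - 16) = 729 + (1848 - 16) = 729 + 1832 = 2561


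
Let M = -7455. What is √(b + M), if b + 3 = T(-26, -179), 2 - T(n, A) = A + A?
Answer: 13*I*√42 ≈ 84.25*I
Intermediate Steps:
T(n, A) = 2 - 2*A (T(n, A) = 2 - (A + A) = 2 - 2*A)
b = 357 (b = -3 + (2 - 2*(-179)) = -3 + (2 + 358) = -3 + 360 = 357)
√(b + M) = √(357 - 7455) = √(-7098) = 13*I*√42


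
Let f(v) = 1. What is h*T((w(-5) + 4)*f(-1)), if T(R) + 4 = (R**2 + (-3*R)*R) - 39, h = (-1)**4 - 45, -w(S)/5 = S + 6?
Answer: 1980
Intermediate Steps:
w(S) = -30 - 5*S (w(S) = -5*(S + 6) = -5*(6 + S) = -30 - 5*S)
h = -44 (h = 1 - 45 = -44)
T(R) = -43 - 2*R**2 (T(R) = -4 + ((R**2 + (-3*R)*R) - 39) = -4 + ((R**2 - 3*R**2) - 39) = -4 + (-2*R**2 - 39) = -4 + (-39 - 2*R**2) = -43 - 2*R**2)
h*T((w(-5) + 4)*f(-1)) = -44*(-43 - 2*((-30 - 5*(-5)) + 4)**2) = -44*(-43 - 2*((-30 + 25) + 4)**2) = -44*(-43 - 2*(-5 + 4)**2) = -44*(-43 - 2*(-1*1)**2) = -44*(-43 - 2*(-1)**2) = -44*(-43 - 2*1) = -44*(-43 - 2) = -44*(-45) = 1980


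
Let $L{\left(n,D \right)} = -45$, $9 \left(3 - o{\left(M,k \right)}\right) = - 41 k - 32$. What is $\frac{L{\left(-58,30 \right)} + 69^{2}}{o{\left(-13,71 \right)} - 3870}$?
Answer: $- \frac{393}{295} \approx -1.3322$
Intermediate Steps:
$o{\left(M,k \right)} = \frac{59}{9} + \frac{41 k}{9}$ ($o{\left(M,k \right)} = 3 - \frac{- 41 k - 32}{9} = 3 - \frac{-32 - 41 k}{9} = 3 + \left(\frac{32}{9} + \frac{41 k}{9}\right) = \frac{59}{9} + \frac{41 k}{9}$)
$\frac{L{\left(-58,30 \right)} + 69^{2}}{o{\left(-13,71 \right)} - 3870} = \frac{-45 + 69^{2}}{\left(\frac{59}{9} + \frac{41}{9} \cdot 71\right) - 3870} = \frac{-45 + 4761}{\left(\frac{59}{9} + \frac{2911}{9}\right) - 3870} = \frac{4716}{330 - 3870} = \frac{4716}{-3540} = 4716 \left(- \frac{1}{3540}\right) = - \frac{393}{295}$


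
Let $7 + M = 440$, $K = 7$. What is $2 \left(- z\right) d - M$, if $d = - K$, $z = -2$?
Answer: $-461$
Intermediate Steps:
$d = -7$ ($d = \left(-1\right) 7 = -7$)
$M = 433$ ($M = -7 + 440 = 433$)
$2 \left(- z\right) d - M = 2 \left(\left(-1\right) \left(-2\right)\right) \left(-7\right) - 433 = 2 \cdot 2 \left(-7\right) - 433 = 4 \left(-7\right) - 433 = -28 - 433 = -461$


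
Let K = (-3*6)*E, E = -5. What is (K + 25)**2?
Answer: 13225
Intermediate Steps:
K = 90 (K = -3*6*(-5) = -18*(-5) = 90)
(K + 25)**2 = (90 + 25)**2 = 115**2 = 13225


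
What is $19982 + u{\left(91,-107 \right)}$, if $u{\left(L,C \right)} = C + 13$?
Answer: $19888$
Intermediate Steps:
$u{\left(L,C \right)} = 13 + C$
$19982 + u{\left(91,-107 \right)} = 19982 + \left(13 - 107\right) = 19982 - 94 = 19888$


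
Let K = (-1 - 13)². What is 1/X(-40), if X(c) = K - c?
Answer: 1/236 ≈ 0.0042373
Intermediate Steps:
K = 196 (K = (-14)² = 196)
X(c) = 196 - c
1/X(-40) = 1/(196 - 1*(-40)) = 1/(196 + 40) = 1/236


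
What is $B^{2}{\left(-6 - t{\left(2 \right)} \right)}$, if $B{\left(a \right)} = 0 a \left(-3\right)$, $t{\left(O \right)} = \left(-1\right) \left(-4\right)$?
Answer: $0$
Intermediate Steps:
$t{\left(O \right)} = 4$
$B{\left(a \right)} = 0$ ($B{\left(a \right)} = 0 \left(-3\right) = 0$)
$B^{2}{\left(-6 - t{\left(2 \right)} \right)} = 0^{2} = 0$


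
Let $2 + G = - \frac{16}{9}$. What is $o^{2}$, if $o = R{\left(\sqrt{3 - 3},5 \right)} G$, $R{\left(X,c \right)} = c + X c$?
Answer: $\frac{28900}{81} \approx 356.79$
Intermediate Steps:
$G = - \frac{34}{9}$ ($G = -2 - \frac{16}{9} = - \frac{34}{9} \approx -3.7778$)
$o = - \frac{170}{9}$ ($o = 5 \left(1 + \sqrt{3 - 3}\right) \left(- \frac{34}{9}\right) = 5 \left(1 + \sqrt{0}\right) \left(- \frac{34}{9}\right) = 5 \left(1 + 0\right) \left(- \frac{34}{9}\right) = 5 \cdot 1 \left(- \frac{34}{9}\right) = 5 \left(- \frac{34}{9}\right) = - \frac{170}{9} \approx -18.889$)
$o^{2} = \left(- \frac{170}{9}\right)^{2} = \frac{28900}{81}$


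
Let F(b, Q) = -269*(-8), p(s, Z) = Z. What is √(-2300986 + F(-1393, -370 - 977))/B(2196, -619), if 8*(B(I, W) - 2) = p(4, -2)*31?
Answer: -12*I*√255426/23 ≈ -263.69*I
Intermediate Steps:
F(b, Q) = 2152
B(I, W) = -23/4 (B(I, W) = 2 + (-2*31)/8 = 2 + (⅛)*(-62) = 2 - 31/4 = -23/4)
√(-2300986 + F(-1393, -370 - 977))/B(2196, -619) = √(-2300986 + 2152)/(-23/4) = √(-2298834)*(-4/23) = (3*I*√255426)*(-4/23) = -12*I*√255426/23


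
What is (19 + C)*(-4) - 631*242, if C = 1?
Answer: -152782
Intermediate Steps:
(19 + C)*(-4) - 631*242 = (19 + 1)*(-4) - 631*242 = 20*(-4) - 152702 = -80 - 152702 = -152782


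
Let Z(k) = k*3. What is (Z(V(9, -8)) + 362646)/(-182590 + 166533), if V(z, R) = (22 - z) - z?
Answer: -362658/16057 ≈ -22.586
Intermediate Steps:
V(z, R) = 22 - 2*z
Z(k) = 3*k
(Z(V(9, -8)) + 362646)/(-182590 + 166533) = (3*(22 - 2*9) + 362646)/(-182590 + 166533) = (3*(22 - 18) + 362646)/(-16057) = (3*4 + 362646)*(-1/16057) = (12 + 362646)*(-1/16057) = 362658*(-1/16057) = -362658/16057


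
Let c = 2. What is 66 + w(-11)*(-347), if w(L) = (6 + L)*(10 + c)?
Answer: 20886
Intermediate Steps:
w(L) = 72 + 12*L (w(L) = (6 + L)*(10 + 2) = (6 + L)*12 = 72 + 12*L)
66 + w(-11)*(-347) = 66 + (72 + 12*(-11))*(-347) = 66 + (72 - 132)*(-347) = 66 - 60*(-347) = 66 + 20820 = 20886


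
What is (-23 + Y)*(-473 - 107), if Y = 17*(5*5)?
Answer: -233160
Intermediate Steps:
Y = 425 (Y = 17*25 = 425)
(-23 + Y)*(-473 - 107) = (-23 + 425)*(-473 - 107) = 402*(-580) = -233160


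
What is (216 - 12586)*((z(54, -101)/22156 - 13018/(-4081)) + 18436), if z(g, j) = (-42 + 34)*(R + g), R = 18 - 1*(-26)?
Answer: -5155949597855500/22604659 ≈ -2.2809e+8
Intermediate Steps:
R = 44 (R = 18 + 26 = 44)
z(g, j) = -352 - 8*g (z(g, j) = (-42 + 34)*(44 + g) = -8*(44 + g) = -352 - 8*g)
(216 - 12586)*((z(54, -101)/22156 - 13018/(-4081)) + 18436) = (216 - 12586)*(((-352 - 8*54)/22156 - 13018/(-4081)) + 18436) = -12370*(((-352 - 432)*(1/22156) - 13018*(-1/4081)) + 18436) = -12370*((-784*1/22156 + 13018/4081) + 18436) = -12370*((-196/5539 + 13018/4081) + 18436) = -12370*(71306826/22604659 + 18436) = -12370*416810800150/22604659 = -5155949597855500/22604659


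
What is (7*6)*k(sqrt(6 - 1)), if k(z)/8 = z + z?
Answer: 672*sqrt(5) ≈ 1502.6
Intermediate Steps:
k(z) = 16*z (k(z) = 8*(z + z) = 8*(2*z) = 16*z)
(7*6)*k(sqrt(6 - 1)) = (7*6)*(16*sqrt(6 - 1)) = 42*(16*sqrt(5)) = 672*sqrt(5)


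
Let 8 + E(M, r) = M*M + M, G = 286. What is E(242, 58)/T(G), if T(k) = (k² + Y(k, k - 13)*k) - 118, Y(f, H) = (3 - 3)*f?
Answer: 29399/40839 ≈ 0.71988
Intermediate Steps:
Y(f, H) = 0 (Y(f, H) = 0*f = 0)
T(k) = -118 + k² (T(k) = (k² + 0*k) - 118 = (k² + 0) - 118 = k² - 118 = -118 + k²)
E(M, r) = -8 + M + M² (E(M, r) = -8 + (M*M + M) = -8 + (M² + M) = -8 + (M + M²) = -8 + M + M²)
E(242, 58)/T(G) = (-8 + 242 + 242²)/(-118 + 286²) = (-8 + 242 + 58564)/(-118 + 81796) = 58798/81678 = 58798*(1/81678) = 29399/40839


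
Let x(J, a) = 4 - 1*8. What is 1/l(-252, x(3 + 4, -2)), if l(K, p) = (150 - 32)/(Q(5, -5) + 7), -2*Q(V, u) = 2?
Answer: 3/59 ≈ 0.050847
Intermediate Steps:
Q(V, u) = -1 (Q(V, u) = -½*2 = -1)
x(J, a) = -4 (x(J, a) = 4 - 8 = -4)
l(K, p) = 59/3 (l(K, p) = (150 - 32)/(-1 + 7) = 118/6 = 118*(⅙) = 59/3)
1/l(-252, x(3 + 4, -2)) = 1/(59/3) = 3/59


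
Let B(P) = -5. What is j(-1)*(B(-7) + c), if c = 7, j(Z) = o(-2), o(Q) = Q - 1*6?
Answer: -16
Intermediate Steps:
o(Q) = -6 + Q (o(Q) = Q - 6 = -6 + Q)
j(Z) = -8 (j(Z) = -6 - 2 = -8)
j(-1)*(B(-7) + c) = -8*(-5 + 7) = -8*2 = -16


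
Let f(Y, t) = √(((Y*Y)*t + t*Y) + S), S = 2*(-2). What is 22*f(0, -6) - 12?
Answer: -12 + 44*I ≈ -12.0 + 44.0*I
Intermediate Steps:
S = -4
f(Y, t) = √(-4 + Y*t + t*Y²) (f(Y, t) = √(((Y*Y)*t + t*Y) - 4) = √((Y²*t + Y*t) - 4) = √((t*Y² + Y*t) - 4) = √((Y*t + t*Y²) - 4) = √(-4 + Y*t + t*Y²))
22*f(0, -6) - 12 = 22*√(-4 + 0*(-6) - 6*0²) - 12 = 22*√(-4 + 0 - 6*0) - 12 = 22*√(-4 + 0 + 0) - 12 = 22*√(-4) - 12 = 22*(2*I) - 12 = 44*I - 12 = -12 + 44*I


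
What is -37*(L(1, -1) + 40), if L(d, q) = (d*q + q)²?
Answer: -1628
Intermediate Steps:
L(d, q) = (q + d*q)²
-37*(L(1, -1) + 40) = -37*((-1)²*(1 + 1)² + 40) = -37*(1*2² + 40) = -37*(1*4 + 40) = -37*(4 + 40) = -37*44 = -1628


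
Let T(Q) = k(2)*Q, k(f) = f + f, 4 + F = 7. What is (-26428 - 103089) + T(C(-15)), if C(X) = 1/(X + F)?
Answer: -388552/3 ≈ -1.2952e+5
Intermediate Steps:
F = 3 (F = -4 + 7 = 3)
k(f) = 2*f
C(X) = 1/(3 + X) (C(X) = 1/(X + 3) = 1/(3 + X))
T(Q) = 4*Q (T(Q) = (2*2)*Q = 4*Q)
(-26428 - 103089) + T(C(-15)) = (-26428 - 103089) + 4/(3 - 15) = -129517 + 4/(-12) = -129517 + 4*(-1/12) = -129517 - ⅓ = -388552/3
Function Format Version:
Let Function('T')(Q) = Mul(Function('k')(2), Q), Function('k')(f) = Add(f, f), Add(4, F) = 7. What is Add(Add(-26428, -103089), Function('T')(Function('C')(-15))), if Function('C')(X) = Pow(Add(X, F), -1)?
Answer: Rational(-388552, 3) ≈ -1.2952e+5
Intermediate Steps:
F = 3 (F = Add(-4, 7) = 3)
Function('k')(f) = Mul(2, f)
Function('C')(X) = Pow(Add(3, X), -1) (Function('C')(X) = Pow(Add(X, 3), -1) = Pow(Add(3, X), -1))
Function('T')(Q) = Mul(4, Q) (Function('T')(Q) = Mul(Mul(2, 2), Q) = Mul(4, Q))
Add(Add(-26428, -103089), Function('T')(Function('C')(-15))) = Add(Add(-26428, -103089), Mul(4, Pow(Add(3, -15), -1))) = Add(-129517, Mul(4, Pow(-12, -1))) = Add(-129517, Mul(4, Rational(-1, 12))) = Add(-129517, Rational(-1, 3)) = Rational(-388552, 3)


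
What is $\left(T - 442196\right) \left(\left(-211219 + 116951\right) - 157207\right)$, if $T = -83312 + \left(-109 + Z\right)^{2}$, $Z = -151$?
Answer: $115152414300$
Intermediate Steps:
$T = -15712$ ($T = -83312 + \left(-109 - 151\right)^{2} = -83312 + \left(-260\right)^{2} = -83312 + 67600 = -15712$)
$\left(T - 442196\right) \left(\left(-211219 + 116951\right) - 157207\right) = \left(-15712 - 442196\right) \left(\left(-211219 + 116951\right) - 157207\right) = - 457908 \left(-94268 + \left(-206602 + 49395\right)\right) = - 457908 \left(-94268 - 157207\right) = \left(-457908\right) \left(-251475\right) = 115152414300$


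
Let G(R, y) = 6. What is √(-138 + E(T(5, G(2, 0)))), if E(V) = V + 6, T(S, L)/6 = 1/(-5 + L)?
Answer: 3*I*√14 ≈ 11.225*I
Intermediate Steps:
T(S, L) = 6/(-5 + L)
E(V) = 6 + V
√(-138 + E(T(5, G(2, 0)))) = √(-138 + (6 + 6/(-5 + 6))) = √(-138 + (6 + 6/1)) = √(-138 + (6 + 6*1)) = √(-138 + (6 + 6)) = √(-138 + 12) = √(-126) = 3*I*√14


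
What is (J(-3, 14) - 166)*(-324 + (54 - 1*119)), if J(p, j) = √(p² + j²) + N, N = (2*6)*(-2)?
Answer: 73910 - 389*√205 ≈ 68340.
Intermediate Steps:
N = -24 (N = 12*(-2) = -24)
J(p, j) = -24 + √(j² + p²) (J(p, j) = √(p² + j²) - 24 = √(j² + p²) - 24 = -24 + √(j² + p²))
(J(-3, 14) - 166)*(-324 + (54 - 1*119)) = ((-24 + √(14² + (-3)²)) - 166)*(-324 + (54 - 1*119)) = ((-24 + √(196 + 9)) - 166)*(-324 + (54 - 119)) = ((-24 + √205) - 166)*(-324 - 65) = (-190 + √205)*(-389) = 73910 - 389*√205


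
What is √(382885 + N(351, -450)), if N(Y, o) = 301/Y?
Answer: 2*√1310331126/117 ≈ 618.78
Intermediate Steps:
√(382885 + N(351, -450)) = √(382885 + 301/351) = √(134392936/351) = 2*√1310331126/117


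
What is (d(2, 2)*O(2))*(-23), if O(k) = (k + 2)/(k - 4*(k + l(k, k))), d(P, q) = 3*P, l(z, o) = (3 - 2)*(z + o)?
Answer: 276/11 ≈ 25.091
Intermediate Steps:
l(z, o) = o + z (l(z, o) = 1*(o + z) = o + z)
O(k) = -(2 + k)/(11*k) (O(k) = (k + 2)/(k - 4*(k + (k + k))) = (2 + k)/(k - 4*(k + 2*k)) = (2 + k)/(k - 12*k) = (2 + k)/((-11*k)) = (2 + k)*(-1/(11*k)) = -(2 + k)/(11*k))
(d(2, 2)*O(2))*(-23) = ((3*2)*((1/11)*(-2 - 1*2)/2))*(-23) = (6*((1/11)*(½)*(-2 - 2)))*(-23) = (6*((1/11)*(½)*(-4)))*(-23) = (6*(-2/11))*(-23) = -12/11*(-23) = 276/11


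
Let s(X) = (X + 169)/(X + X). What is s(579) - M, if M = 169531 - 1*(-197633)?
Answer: -212587582/579 ≈ -3.6716e+5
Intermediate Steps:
s(X) = (169 + X)/(2*X) (s(X) = (169 + X)/((2*X)) = (169 + X)*(1/(2*X)) = (169 + X)/(2*X))
M = 367164 (M = 169531 + 197633 = 367164)
s(579) - M = (1/2)*(169 + 579)/579 - 1*367164 = (1/2)*(1/579)*748 - 367164 = 374/579 - 367164 = -212587582/579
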